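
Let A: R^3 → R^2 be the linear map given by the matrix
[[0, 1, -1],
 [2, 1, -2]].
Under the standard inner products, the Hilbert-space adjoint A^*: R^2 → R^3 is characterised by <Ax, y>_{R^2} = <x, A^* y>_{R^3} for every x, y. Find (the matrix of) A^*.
A^* = A^T =
[[0, 2],
 [1, 1],
 [-1, -2]]

For real matrices with standard dot products, the defining identity <Ax, y> = <x, A^* y> gives (Ax)^T y = x^T (A^*) y, i.e. x^T A^T y = x^T (A^*) y. Since this holds for all x, y, we must have A^* = A^T. Therefore
A^* =
[[0, 2],
 [1, 1],
 [-1, -2]].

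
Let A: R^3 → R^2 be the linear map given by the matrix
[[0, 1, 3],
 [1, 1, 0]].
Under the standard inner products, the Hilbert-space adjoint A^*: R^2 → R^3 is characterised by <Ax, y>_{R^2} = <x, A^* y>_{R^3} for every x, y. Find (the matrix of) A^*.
A^* = A^T =
[[0, 1],
 [1, 1],
 [3, 0]]

For real matrices with standard dot products, the defining identity <Ax, y> = <x, A^* y> gives (Ax)^T y = x^T (A^*) y, i.e. x^T A^T y = x^T (A^*) y. Since this holds for all x, y, we must have A^* = A^T. Therefore
A^* =
[[0, 1],
 [1, 1],
 [3, 0]].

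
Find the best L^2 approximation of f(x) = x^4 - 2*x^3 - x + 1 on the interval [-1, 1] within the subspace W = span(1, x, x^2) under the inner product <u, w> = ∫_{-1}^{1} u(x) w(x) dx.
g(x) = 6*x^2/7 - 11*x/5 + 32/35

The best approximation g ∈ W is the orthogonal projection of f onto W. Writing g = a_0 + a_1 x + a_2 x^2, the coefficients solve the normal equations G · a = b where
  G_{ij} = <φ_i, φ_j> and b_i = <f, φ_i>, with φ_0 = 1, φ_1 = x, φ_2 = x^2.
G =
  [2, 0, 2/3]
  [0, 2/3, 0]
  [2/3, 0, 2/5],
b = (12/5, -22/15, 20/21).
Solving gives a_0 = 32/35, a_1 = -11/5, a_2 = 6/7, so
  g(x) = 6*x^2/7 - 11*x/5 + 32/35.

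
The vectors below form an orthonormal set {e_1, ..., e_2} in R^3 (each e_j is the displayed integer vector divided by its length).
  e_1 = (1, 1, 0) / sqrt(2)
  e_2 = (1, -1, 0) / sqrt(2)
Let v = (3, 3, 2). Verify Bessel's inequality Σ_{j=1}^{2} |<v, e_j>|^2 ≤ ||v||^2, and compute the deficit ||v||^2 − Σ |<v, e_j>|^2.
Σ |<v, e_j>|^2 = 18; ||v||^2 = 22; deficit = 4

Write each e_j = u_j / sqrt(<u_j, u_j>) where u_j is the displayed integer vector. Then <v, e_j> = <v, u_j> / sqrt(<u_j, u_j>), so |<v, e_j>|^2 = <v, u_j>^2 / <u_j, u_j>.
Coefficients: <v, e_1> = 6/sqrt(2), <v, e_2> = 0/sqrt(2).
Square and sum: Σ |<v, e_j>|^2 = 18.
Compute ||v||^2 = v·v = 22.
Deficit = 22 − 18 = 4 ≥ 0, confirming Bessel's inequality. (The deficit equals ||v − Σ <v,e_j> e_j||^2, the squared distance from v to span{e_j}.)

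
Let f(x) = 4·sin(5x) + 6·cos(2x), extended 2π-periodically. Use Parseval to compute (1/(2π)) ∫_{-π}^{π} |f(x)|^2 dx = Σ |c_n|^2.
Σ |c_n|^2 = 26

Expand |f|^2 and use orthogonality of {sin(nx), cos(mx)} on [-π, π]:
  ∫_{-π}^{π} sin(nx)^2 dx = π, ∫ cos(mx)^2 dx = π, and cross terms integrate to 0.
So ∫_{-π}^{π} f(x)^2 dx = 4^2 · π + 6^2 · π = (16 + 36)π.
Divide by 2π: (16 + 36)/2 = 26.
By Parseval, this equals Σ |c_n|^2.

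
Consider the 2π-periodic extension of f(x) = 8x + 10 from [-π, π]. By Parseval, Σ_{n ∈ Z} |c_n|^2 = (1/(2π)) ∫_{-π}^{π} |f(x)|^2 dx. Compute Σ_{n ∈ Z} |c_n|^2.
Σ |c_n|^2 = 64π^2/3 + 100

Expand and integrate term by term over [-π, π]:
  ∫ (8x)^2 dx = 64·(2π^3/3); ∫ 2·8·(10)·x dx = 0 (odd integrand); ∫ 10^2 dx = 100·2π.
So (1/(2π)) ∫_{-π}^{π} (8x + 10)^2 dx = 64π^2/3 + 100 = 64π^2/3 + 100.
Parseval ⇒ Σ |c_n|^2 = 64π^2/3 + 100.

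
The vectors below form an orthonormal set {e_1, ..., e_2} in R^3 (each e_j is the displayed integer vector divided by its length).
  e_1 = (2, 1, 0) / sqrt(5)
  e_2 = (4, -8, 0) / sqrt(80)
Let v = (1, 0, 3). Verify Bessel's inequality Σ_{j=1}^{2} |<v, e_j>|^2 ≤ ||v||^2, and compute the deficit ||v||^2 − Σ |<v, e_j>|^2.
Σ |<v, e_j>|^2 = 1; ||v||^2 = 10; deficit = 9

Write each e_j = u_j / sqrt(<u_j, u_j>) where u_j is the displayed integer vector. Then <v, e_j> = <v, u_j> / sqrt(<u_j, u_j>), so |<v, e_j>|^2 = <v, u_j>^2 / <u_j, u_j>.
Coefficients: <v, e_1> = 2/sqrt(5), <v, e_2> = 4/sqrt(80).
Square and sum: Σ |<v, e_j>|^2 = 1.
Compute ||v||^2 = v·v = 10.
Deficit = 10 − 1 = 9 ≥ 0, confirming Bessel's inequality. (The deficit equals ||v − Σ <v,e_j> e_j||^2, the squared distance from v to span{e_j}.)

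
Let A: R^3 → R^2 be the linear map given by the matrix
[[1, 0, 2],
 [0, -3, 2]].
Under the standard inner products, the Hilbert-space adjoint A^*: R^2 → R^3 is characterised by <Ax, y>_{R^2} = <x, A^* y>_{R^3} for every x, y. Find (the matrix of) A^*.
A^* = A^T =
[[1, 0],
 [0, -3],
 [2, 2]]

For real matrices with standard dot products, the defining identity <Ax, y> = <x, A^* y> gives (Ax)^T y = x^T (A^*) y, i.e. x^T A^T y = x^T (A^*) y. Since this holds for all x, y, we must have A^* = A^T. Therefore
A^* =
[[1, 0],
 [0, -3],
 [2, 2]].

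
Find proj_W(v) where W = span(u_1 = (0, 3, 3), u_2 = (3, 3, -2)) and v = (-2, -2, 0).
proj_W(v) = (-66/43, -98/43, 12/43)

Set up U = [u_1 | ... | u_2] ∈ R^(3×2). The projector onto W = col(U) is P = U (U^T U)^(-1) U^T.
Compute U^T U =
  [18, 3]
  [3, 22],
and U^T v = (-6, -12).
Solve U^T U · c = U^T v for the coefficients: c = (-32/129, -22/43). The projection is proj_W(v) = U c.
Check: (v - proj_W(v)) · u_1 = 0  (should be 0).
Check: (v - proj_W(v)) · u_2 = 0  (should be 0).
Result: proj_W(v) = (-66/43, -98/43, 12/43).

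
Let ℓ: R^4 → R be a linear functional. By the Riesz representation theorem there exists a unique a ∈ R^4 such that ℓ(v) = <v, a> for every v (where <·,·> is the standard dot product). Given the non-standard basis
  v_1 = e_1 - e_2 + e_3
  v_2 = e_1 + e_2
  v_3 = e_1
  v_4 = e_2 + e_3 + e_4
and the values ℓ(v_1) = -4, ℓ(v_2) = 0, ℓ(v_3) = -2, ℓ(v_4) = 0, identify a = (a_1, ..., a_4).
a = (-2, 2, 0, -2)

Write a = (a_1, ..., a_4) in the standard basis. For each basis vector v_i, ℓ(v_i) = <v_i, a> is a linear equation in the a_j's. Collect the n equations into a matrix system V a = ℓ, where row i of V is v_i (expressed in the standard basis). Since V is invertible (lower-triangular with 1s on the diagonal, up to permutation), solve by back-substitution:
  V =
[[1, -1, 1, 0],
 [1, 1, 0, 0],
 [1, 0, 0, 0],
 [0, 1, 1, 1]]
  V a = (-4, 0, -2, 0)
Solving gives a = (-2, 2, 0, -2).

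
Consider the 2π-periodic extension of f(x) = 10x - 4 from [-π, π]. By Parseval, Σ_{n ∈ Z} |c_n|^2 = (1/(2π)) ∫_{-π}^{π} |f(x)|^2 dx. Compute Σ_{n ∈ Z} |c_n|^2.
Σ |c_n|^2 = 100π^2/3 + 16

Expand and integrate term by term over [-π, π]:
  ∫ (10x)^2 dx = 100·(2π^3/3); ∫ 2·10·(-4)·x dx = 0 (odd integrand); ∫ (-4)^2 dx = 16·2π.
So (1/(2π)) ∫_{-π}^{π} (10x - 4)^2 dx = 100π^2/3 + 16 = 100π^2/3 + 16.
Parseval ⇒ Σ |c_n|^2 = 100π^2/3 + 16.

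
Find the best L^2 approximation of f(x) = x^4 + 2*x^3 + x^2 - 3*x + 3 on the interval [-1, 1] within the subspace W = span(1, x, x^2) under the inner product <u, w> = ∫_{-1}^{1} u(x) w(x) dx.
g(x) = 13*x^2/7 - 9*x/5 + 102/35

The best approximation g ∈ W is the orthogonal projection of f onto W. Writing g = a_0 + a_1 x + a_2 x^2, the coefficients solve the normal equations G · a = b where
  G_{ij} = <φ_i, φ_j> and b_i = <f, φ_i>, with φ_0 = 1, φ_1 = x, φ_2 = x^2.
G =
  [2, 0, 2/3]
  [0, 2/3, 0]
  [2/3, 0, 2/5],
b = (106/15, -6/5, 94/35).
Solving gives a_0 = 102/35, a_1 = -9/5, a_2 = 13/7, so
  g(x) = 13*x^2/7 - 9*x/5 + 102/35.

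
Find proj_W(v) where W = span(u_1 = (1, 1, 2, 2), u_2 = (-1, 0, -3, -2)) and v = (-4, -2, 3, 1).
proj_W(v) = (-1/19, -49/19, 46/19, -2/19)

Set up U = [u_1 | ... | u_2] ∈ R^(4×2). The projector onto W = col(U) is P = U (U^T U)^(-1) U^T.
Compute U^T U =
  [10, -11]
  [-11, 14],
and U^T v = (2, -7).
Solve U^T U · c = U^T v for the coefficients: c = (-49/19, -48/19). The projection is proj_W(v) = U c.
Check: (v - proj_W(v)) · u_1 = 0  (should be 0).
Check: (v - proj_W(v)) · u_2 = 0  (should be 0).
Result: proj_W(v) = (-1/19, -49/19, 46/19, -2/19).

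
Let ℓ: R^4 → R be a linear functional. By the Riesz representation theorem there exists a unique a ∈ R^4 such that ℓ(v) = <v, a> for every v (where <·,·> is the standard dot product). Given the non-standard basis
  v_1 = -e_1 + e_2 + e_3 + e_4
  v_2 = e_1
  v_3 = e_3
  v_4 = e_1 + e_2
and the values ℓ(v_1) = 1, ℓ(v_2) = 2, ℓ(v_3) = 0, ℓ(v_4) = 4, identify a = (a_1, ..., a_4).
a = (2, 2, 0, 1)

Write a = (a_1, ..., a_4) in the standard basis. For each basis vector v_i, ℓ(v_i) = <v_i, a> is a linear equation in the a_j's. Collect the n equations into a matrix system V a = ℓ, where row i of V is v_i (expressed in the standard basis). Since V is invertible (lower-triangular with 1s on the diagonal, up to permutation), solve by back-substitution:
  V =
[[-1, 1, 1, 1],
 [1, 0, 0, 0],
 [0, 0, 1, 0],
 [1, 1, 0, 0]]
  V a = (1, 2, 0, 4)
Solving gives a = (2, 2, 0, 1).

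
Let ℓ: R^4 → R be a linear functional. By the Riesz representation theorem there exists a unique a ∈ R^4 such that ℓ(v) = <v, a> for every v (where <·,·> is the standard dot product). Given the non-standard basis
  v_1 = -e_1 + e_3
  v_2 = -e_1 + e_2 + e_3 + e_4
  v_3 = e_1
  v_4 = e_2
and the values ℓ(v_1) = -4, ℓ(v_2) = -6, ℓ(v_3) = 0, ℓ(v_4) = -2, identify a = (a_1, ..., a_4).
a = (0, -2, -4, 0)

Write a = (a_1, ..., a_4) in the standard basis. For each basis vector v_i, ℓ(v_i) = <v_i, a> is a linear equation in the a_j's. Collect the n equations into a matrix system V a = ℓ, where row i of V is v_i (expressed in the standard basis). Since V is invertible (lower-triangular with 1s on the diagonal, up to permutation), solve by back-substitution:
  V =
[[-1, 0, 1, 0],
 [-1, 1, 1, 1],
 [1, 0, 0, 0],
 [0, 1, 0, 0]]
  V a = (-4, -6, 0, -2)
Solving gives a = (0, -2, -4, 0).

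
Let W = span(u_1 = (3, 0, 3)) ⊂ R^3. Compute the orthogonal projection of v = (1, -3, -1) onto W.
proj_W(v) = (0, 0, 0)

Set up U = [u_1 | ... | u_1] ∈ R^(3×1). The projector onto W = col(U) is P = U (U^T U)^(-1) U^T.
Compute U^T U =
  [18],
and U^T v = (0).
Solve U^T U · c = U^T v for the coefficients: c = (0). The projection is proj_W(v) = U c.
Check: (v - proj_W(v)) · u_1 = 0  (should be 0).
Result: proj_W(v) = (0, 0, 0).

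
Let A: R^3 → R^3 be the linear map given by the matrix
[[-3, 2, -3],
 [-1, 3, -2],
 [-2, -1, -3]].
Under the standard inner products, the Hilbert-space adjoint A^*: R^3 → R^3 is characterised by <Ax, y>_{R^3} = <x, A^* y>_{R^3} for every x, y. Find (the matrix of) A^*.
A^* = A^T =
[[-3, -1, -2],
 [2, 3, -1],
 [-3, -2, -3]]

For real matrices with standard dot products, the defining identity <Ax, y> = <x, A^* y> gives (Ax)^T y = x^T (A^*) y, i.e. x^T A^T y = x^T (A^*) y. Since this holds for all x, y, we must have A^* = A^T. Therefore
A^* =
[[-3, -1, -2],
 [2, 3, -1],
 [-3, -2, -3]].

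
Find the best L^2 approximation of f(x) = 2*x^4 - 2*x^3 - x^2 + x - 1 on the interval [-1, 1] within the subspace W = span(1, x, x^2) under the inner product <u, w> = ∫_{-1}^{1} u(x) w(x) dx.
g(x) = 5*x^2/7 - x/5 - 41/35

The best approximation g ∈ W is the orthogonal projection of f onto W. Writing g = a_0 + a_1 x + a_2 x^2, the coefficients solve the normal equations G · a = b where
  G_{ij} = <φ_i, φ_j> and b_i = <f, φ_i>, with φ_0 = 1, φ_1 = x, φ_2 = x^2.
G =
  [2, 0, 2/3]
  [0, 2/3, 0]
  [2/3, 0, 2/5],
b = (-28/15, -2/15, -52/105).
Solving gives a_0 = -41/35, a_1 = -1/5, a_2 = 5/7, so
  g(x) = 5*x^2/7 - x/5 - 41/35.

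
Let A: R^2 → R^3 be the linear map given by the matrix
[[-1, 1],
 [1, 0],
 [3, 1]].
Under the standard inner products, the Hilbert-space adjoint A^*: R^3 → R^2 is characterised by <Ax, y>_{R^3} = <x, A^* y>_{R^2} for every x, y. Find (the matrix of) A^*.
A^* = A^T =
[[-1, 1, 3],
 [1, 0, 1]]

For real matrices with standard dot products, the defining identity <Ax, y> = <x, A^* y> gives (Ax)^T y = x^T (A^*) y, i.e. x^T A^T y = x^T (A^*) y. Since this holds for all x, y, we must have A^* = A^T. Therefore
A^* =
[[-1, 1, 3],
 [1, 0, 1]].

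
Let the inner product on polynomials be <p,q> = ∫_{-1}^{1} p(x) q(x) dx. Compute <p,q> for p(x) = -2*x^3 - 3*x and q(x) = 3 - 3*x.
<p,q> = 42/5

Expand the product: p(x)·q(x) = 6*x^4 - 6*x^3 + 9*x^2 - 9*x.
∫_{-1}^{1} of each monomial x^k gives [2/(k+1) if k even, 0 if k odd]. Integrating term-by-term (or equivalently evaluating the antiderivative F(x) = 6*x^5/5 - 3*x^4/2 + 3*x^3 - 9*x^2/2 at the endpoints):
  F(1) − F(−1) = -9/5 − (-51/5) = 42/5.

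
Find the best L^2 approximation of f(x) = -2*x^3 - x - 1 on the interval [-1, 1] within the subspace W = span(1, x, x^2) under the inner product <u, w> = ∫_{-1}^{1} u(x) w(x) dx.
g(x) = -11*x/5 - 1

The best approximation g ∈ W is the orthogonal projection of f onto W. Writing g = a_0 + a_1 x + a_2 x^2, the coefficients solve the normal equations G · a = b where
  G_{ij} = <φ_i, φ_j> and b_i = <f, φ_i>, with φ_0 = 1, φ_1 = x, φ_2 = x^2.
G =
  [2, 0, 2/3]
  [0, 2/3, 0]
  [2/3, 0, 2/5],
b = (-2, -22/15, -2/3).
Solving gives a_0 = -1, a_1 = -11/5, a_2 = 0, so
  g(x) = -11*x/5 - 1.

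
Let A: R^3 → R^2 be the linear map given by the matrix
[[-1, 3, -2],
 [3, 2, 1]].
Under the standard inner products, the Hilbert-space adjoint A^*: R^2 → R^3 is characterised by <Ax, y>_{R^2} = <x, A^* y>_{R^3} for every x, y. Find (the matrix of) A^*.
A^* = A^T =
[[-1, 3],
 [3, 2],
 [-2, 1]]

For real matrices with standard dot products, the defining identity <Ax, y> = <x, A^* y> gives (Ax)^T y = x^T (A^*) y, i.e. x^T A^T y = x^T (A^*) y. Since this holds for all x, y, we must have A^* = A^T. Therefore
A^* =
[[-1, 3],
 [3, 2],
 [-2, 1]].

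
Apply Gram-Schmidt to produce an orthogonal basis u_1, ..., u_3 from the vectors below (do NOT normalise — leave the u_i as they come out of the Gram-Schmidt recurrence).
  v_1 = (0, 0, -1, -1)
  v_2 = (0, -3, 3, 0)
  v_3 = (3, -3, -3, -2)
Orthogonal basis:
  u_1 = (0, 0, -1, -1)
  u_2 = (0, -3, 3/2, -3/2)
  u_3 = (3, -4/3, -4/3, 4/3)

Apply the Gram-Schmidt recurrence
  u_1 = v_1
  u_i = v_i − Σ_{j<i} ((v_i · u_j) / (u_j · u_j)) · u_j.

Step by step this gives:
  u_1 = (0, 0, -1, -1)
  u_2 = (0, -3, 3/2, -3/2)
  u_3 = (3, -4/3, -4/3, 4/3)

Orthogonality check:
  u_2 · u_1 = 0 (should be 0)
  u_3 · u_1 = 0 (should be 0)
  u_3 · u_2 = 0 (should be 0)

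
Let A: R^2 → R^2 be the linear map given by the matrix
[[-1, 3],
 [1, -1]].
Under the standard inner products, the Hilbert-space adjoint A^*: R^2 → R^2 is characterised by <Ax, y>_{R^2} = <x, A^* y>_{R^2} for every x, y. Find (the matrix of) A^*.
A^* = A^T =
[[-1, 1],
 [3, -1]]

For real matrices with standard dot products, the defining identity <Ax, y> = <x, A^* y> gives (Ax)^T y = x^T (A^*) y, i.e. x^T A^T y = x^T (A^*) y. Since this holds for all x, y, we must have A^* = A^T. Therefore
A^* =
[[-1, 1],
 [3, -1]].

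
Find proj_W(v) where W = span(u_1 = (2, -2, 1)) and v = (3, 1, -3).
proj_W(v) = (2/9, -2/9, 1/9)

Set up U = [u_1 | ... | u_1] ∈ R^(3×1). The projector onto W = col(U) is P = U (U^T U)^(-1) U^T.
Compute U^T U =
  [9],
and U^T v = (1).
Solve U^T U · c = U^T v for the coefficients: c = (1/9). The projection is proj_W(v) = U c.
Check: (v - proj_W(v)) · u_1 = 0  (should be 0).
Result: proj_W(v) = (2/9, -2/9, 1/9).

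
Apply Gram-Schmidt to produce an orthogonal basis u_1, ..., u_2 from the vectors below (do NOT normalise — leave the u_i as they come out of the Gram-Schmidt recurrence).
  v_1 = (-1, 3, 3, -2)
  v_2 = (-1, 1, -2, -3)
Orthogonal basis:
  u_1 = (-1, 3, 3, -2)
  u_2 = (-19/23, 11/23, -58/23, -61/23)

Apply the Gram-Schmidt recurrence
  u_1 = v_1
  u_i = v_i − Σ_{j<i} ((v_i · u_j) / (u_j · u_j)) · u_j.

Step by step this gives:
  u_1 = (-1, 3, 3, -2)
  u_2 = (-19/23, 11/23, -58/23, -61/23)

Orthogonality check:
  u_2 · u_1 = 0 (should be 0)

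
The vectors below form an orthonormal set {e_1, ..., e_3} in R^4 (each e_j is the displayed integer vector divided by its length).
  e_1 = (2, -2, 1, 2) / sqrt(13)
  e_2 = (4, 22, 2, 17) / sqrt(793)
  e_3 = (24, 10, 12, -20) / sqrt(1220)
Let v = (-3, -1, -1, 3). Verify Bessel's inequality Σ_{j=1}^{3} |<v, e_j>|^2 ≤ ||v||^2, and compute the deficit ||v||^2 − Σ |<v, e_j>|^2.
Σ |<v, e_j>|^2 = 99/5; ||v||^2 = 20; deficit = 1/5

Write each e_j = u_j / sqrt(<u_j, u_j>) where u_j is the displayed integer vector. Then <v, e_j> = <v, u_j> / sqrt(<u_j, u_j>), so |<v, e_j>|^2 = <v, u_j>^2 / <u_j, u_j>.
Coefficients: <v, e_1> = 1/sqrt(13), <v, e_2> = 15/sqrt(793), <v, e_3> = -154/sqrt(1220).
Square and sum: Σ |<v, e_j>|^2 = 99/5.
Compute ||v||^2 = v·v = 20.
Deficit = 20 − 99/5 = 1/5 ≥ 0, confirming Bessel's inequality. (The deficit equals ||v − Σ <v,e_j> e_j||^2, the squared distance from v to span{e_j}.)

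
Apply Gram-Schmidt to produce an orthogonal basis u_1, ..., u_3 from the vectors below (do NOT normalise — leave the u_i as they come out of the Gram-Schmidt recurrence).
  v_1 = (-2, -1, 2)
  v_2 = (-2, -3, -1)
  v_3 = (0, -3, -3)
Orthogonal basis:
  u_1 = (-2, -1, 2)
  u_2 = (-8/9, -22/9, -19/9)
  u_3 = (42/101, -36/101, 24/101)

Apply the Gram-Schmidt recurrence
  u_1 = v_1
  u_i = v_i − Σ_{j<i} ((v_i · u_j) / (u_j · u_j)) · u_j.

Step by step this gives:
  u_1 = (-2, -1, 2)
  u_2 = (-8/9, -22/9, -19/9)
  u_3 = (42/101, -36/101, 24/101)

Orthogonality check:
  u_2 · u_1 = 0 (should be 0)
  u_3 · u_1 = 0 (should be 0)
  u_3 · u_2 = 0 (should be 0)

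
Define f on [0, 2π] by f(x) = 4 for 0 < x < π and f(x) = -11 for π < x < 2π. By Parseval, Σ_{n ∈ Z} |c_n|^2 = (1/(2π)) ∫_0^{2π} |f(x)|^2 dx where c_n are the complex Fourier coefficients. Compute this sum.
Σ |c_n|^2 = 137/2

Parseval equates the L^2 energy of f (normalised by 1/(2π)) with the ℓ^2 sum of its Fourier coefficients: (1/(2π)) ∫_0^{2π} |f|^2 = Σ |c_n|^2.
Compute the left side: (1/(2π)) [∫_0^π 4^2 dx + ∫_π^{2π} (-11)^2 dx] = (1/(2π)) · (16π + 121π) = (16 + 121)/2 = 137/2.
So Σ_{n ∈ Z} |c_n|^2 = 137/2.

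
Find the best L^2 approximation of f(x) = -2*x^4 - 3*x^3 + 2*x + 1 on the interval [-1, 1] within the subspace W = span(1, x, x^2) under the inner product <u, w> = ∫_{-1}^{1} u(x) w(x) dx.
g(x) = -12*x^2/7 + x/5 + 41/35

The best approximation g ∈ W is the orthogonal projection of f onto W. Writing g = a_0 + a_1 x + a_2 x^2, the coefficients solve the normal equations G · a = b where
  G_{ij} = <φ_i, φ_j> and b_i = <f, φ_i>, with φ_0 = 1, φ_1 = x, φ_2 = x^2.
G =
  [2, 0, 2/3]
  [0, 2/3, 0]
  [2/3, 0, 2/5],
b = (6/5, 2/15, 2/21).
Solving gives a_0 = 41/35, a_1 = 1/5, a_2 = -12/7, so
  g(x) = -12*x^2/7 + x/5 + 41/35.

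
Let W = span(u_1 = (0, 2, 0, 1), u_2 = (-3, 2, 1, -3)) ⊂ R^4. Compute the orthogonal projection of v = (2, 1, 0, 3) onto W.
proj_W(v) = (35/19, 58/57, -35/57, 169/57)

Set up U = [u_1 | ... | u_2] ∈ R^(4×2). The projector onto W = col(U) is P = U (U^T U)^(-1) U^T.
Compute U^T U =
  [5, 1]
  [1, 23],
and U^T v = (5, -13).
Solve U^T U · c = U^T v for the coefficients: c = (64/57, -35/57). The projection is proj_W(v) = U c.
Check: (v - proj_W(v)) · u_1 = 0  (should be 0).
Check: (v - proj_W(v)) · u_2 = 0  (should be 0).
Result: proj_W(v) = (35/19, 58/57, -35/57, 169/57).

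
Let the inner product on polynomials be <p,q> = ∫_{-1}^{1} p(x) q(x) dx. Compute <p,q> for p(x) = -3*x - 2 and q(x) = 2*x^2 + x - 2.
<p,q> = 10/3

Expand the product: p(x)·q(x) = -6*x^3 - 7*x^2 + 4*x + 4.
∫_{-1}^{1} of each monomial x^k gives [2/(k+1) if k even, 0 if k odd]. Integrating term-by-term (or equivalently evaluating the antiderivative F(x) = -3*x^4/2 - 7*x^3/3 + 2*x^2 + 4*x at the endpoints):
  F(1) − F(−1) = 13/6 − (-7/6) = 10/3.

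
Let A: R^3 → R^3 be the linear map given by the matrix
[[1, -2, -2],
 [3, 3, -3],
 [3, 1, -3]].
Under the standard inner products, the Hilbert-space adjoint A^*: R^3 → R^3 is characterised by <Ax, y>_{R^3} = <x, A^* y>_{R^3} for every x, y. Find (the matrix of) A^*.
A^* = A^T =
[[1, 3, 3],
 [-2, 3, 1],
 [-2, -3, -3]]

For real matrices with standard dot products, the defining identity <Ax, y> = <x, A^* y> gives (Ax)^T y = x^T (A^*) y, i.e. x^T A^T y = x^T (A^*) y. Since this holds for all x, y, we must have A^* = A^T. Therefore
A^* =
[[1, 3, 3],
 [-2, 3, 1],
 [-2, -3, -3]].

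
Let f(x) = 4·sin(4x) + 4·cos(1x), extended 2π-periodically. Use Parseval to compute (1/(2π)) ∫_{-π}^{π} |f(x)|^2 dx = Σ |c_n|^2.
Σ |c_n|^2 = 16

Expand |f|^2 and use orthogonality of {sin(nx), cos(mx)} on [-π, π]:
  ∫_{-π}^{π} sin(nx)^2 dx = π, ∫ cos(mx)^2 dx = π, and cross terms integrate to 0.
So ∫_{-π}^{π} f(x)^2 dx = 4^2 · π + 4^2 · π = (16 + 16)π.
Divide by 2π: (16 + 16)/2 = 16.
By Parseval, this equals Σ |c_n|^2.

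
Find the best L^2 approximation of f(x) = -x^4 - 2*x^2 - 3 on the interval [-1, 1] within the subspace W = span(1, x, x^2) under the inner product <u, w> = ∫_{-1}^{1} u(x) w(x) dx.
g(x) = -20*x^2/7 - 102/35

The best approximation g ∈ W is the orthogonal projection of f onto W. Writing g = a_0 + a_1 x + a_2 x^2, the coefficients solve the normal equations G · a = b where
  G_{ij} = <φ_i, φ_j> and b_i = <f, φ_i>, with φ_0 = 1, φ_1 = x, φ_2 = x^2.
G =
  [2, 0, 2/3]
  [0, 2/3, 0]
  [2/3, 0, 2/5],
b = (-116/15, 0, -108/35).
Solving gives a_0 = -102/35, a_1 = 0, a_2 = -20/7, so
  g(x) = -20*x^2/7 - 102/35.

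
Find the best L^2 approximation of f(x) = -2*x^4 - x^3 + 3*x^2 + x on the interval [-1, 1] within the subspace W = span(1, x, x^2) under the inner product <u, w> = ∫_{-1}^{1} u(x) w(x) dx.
g(x) = 9*x^2/7 + 2*x/5 + 6/35

The best approximation g ∈ W is the orthogonal projection of f onto W. Writing g = a_0 + a_1 x + a_2 x^2, the coefficients solve the normal equations G · a = b where
  G_{ij} = <φ_i, φ_j> and b_i = <f, φ_i>, with φ_0 = 1, φ_1 = x, φ_2 = x^2.
G =
  [2, 0, 2/3]
  [0, 2/3, 0]
  [2/3, 0, 2/5],
b = (6/5, 4/15, 22/35).
Solving gives a_0 = 6/35, a_1 = 2/5, a_2 = 9/7, so
  g(x) = 9*x^2/7 + 2*x/5 + 6/35.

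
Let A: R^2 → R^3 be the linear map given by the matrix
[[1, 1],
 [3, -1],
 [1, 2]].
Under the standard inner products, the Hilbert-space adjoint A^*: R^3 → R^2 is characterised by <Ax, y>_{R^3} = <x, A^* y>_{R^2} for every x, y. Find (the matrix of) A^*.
A^* = A^T =
[[1, 3, 1],
 [1, -1, 2]]

For real matrices with standard dot products, the defining identity <Ax, y> = <x, A^* y> gives (Ax)^T y = x^T (A^*) y, i.e. x^T A^T y = x^T (A^*) y. Since this holds for all x, y, we must have A^* = A^T. Therefore
A^* =
[[1, 3, 1],
 [1, -1, 2]].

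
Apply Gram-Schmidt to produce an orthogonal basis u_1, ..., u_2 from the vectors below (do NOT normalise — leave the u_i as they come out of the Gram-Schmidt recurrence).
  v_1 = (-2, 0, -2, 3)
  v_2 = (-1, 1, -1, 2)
Orthogonal basis:
  u_1 = (-2, 0, -2, 3)
  u_2 = (3/17, 1, 3/17, 4/17)

Apply the Gram-Schmidt recurrence
  u_1 = v_1
  u_i = v_i − Σ_{j<i} ((v_i · u_j) / (u_j · u_j)) · u_j.

Step by step this gives:
  u_1 = (-2, 0, -2, 3)
  u_2 = (3/17, 1, 3/17, 4/17)

Orthogonality check:
  u_2 · u_1 = 0 (should be 0)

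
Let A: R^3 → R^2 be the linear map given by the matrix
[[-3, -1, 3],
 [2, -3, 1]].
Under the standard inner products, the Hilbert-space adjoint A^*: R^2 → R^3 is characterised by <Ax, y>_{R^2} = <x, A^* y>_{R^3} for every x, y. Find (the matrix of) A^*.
A^* = A^T =
[[-3, 2],
 [-1, -3],
 [3, 1]]

For real matrices with standard dot products, the defining identity <Ax, y> = <x, A^* y> gives (Ax)^T y = x^T (A^*) y, i.e. x^T A^T y = x^T (A^*) y. Since this holds for all x, y, we must have A^* = A^T. Therefore
A^* =
[[-3, 2],
 [-1, -3],
 [3, 1]].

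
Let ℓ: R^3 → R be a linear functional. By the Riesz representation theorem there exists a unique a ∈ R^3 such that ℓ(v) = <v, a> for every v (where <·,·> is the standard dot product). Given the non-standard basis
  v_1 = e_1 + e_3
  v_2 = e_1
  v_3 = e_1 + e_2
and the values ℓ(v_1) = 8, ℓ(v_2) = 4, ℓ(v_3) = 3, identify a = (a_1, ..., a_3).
a = (4, -1, 4)

Write a = (a_1, ..., a_3) in the standard basis. For each basis vector v_i, ℓ(v_i) = <v_i, a> is a linear equation in the a_j's. Collect the n equations into a matrix system V a = ℓ, where row i of V is v_i (expressed in the standard basis). Since V is invertible (lower-triangular with 1s on the diagonal, up to permutation), solve by back-substitution:
  V =
[[1, 0, 1],
 [1, 0, 0],
 [1, 1, 0]]
  V a = (8, 4, 3)
Solving gives a = (4, -1, 4).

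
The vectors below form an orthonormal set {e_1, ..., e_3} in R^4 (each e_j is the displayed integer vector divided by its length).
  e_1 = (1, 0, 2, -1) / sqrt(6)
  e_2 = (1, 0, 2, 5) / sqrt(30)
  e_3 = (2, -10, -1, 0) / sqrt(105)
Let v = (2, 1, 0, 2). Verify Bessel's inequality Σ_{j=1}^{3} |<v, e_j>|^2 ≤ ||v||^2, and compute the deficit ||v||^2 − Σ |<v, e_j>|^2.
Σ |<v, e_j>|^2 = 36/7; ||v||^2 = 9; deficit = 27/7

Write each e_j = u_j / sqrt(<u_j, u_j>) where u_j is the displayed integer vector. Then <v, e_j> = <v, u_j> / sqrt(<u_j, u_j>), so |<v, e_j>|^2 = <v, u_j>^2 / <u_j, u_j>.
Coefficients: <v, e_1> = 0/sqrt(6), <v, e_2> = 12/sqrt(30), <v, e_3> = -6/sqrt(105).
Square and sum: Σ |<v, e_j>|^2 = 36/7.
Compute ||v||^2 = v·v = 9.
Deficit = 9 − 36/7 = 27/7 ≥ 0, confirming Bessel's inequality. (The deficit equals ||v − Σ <v,e_j> e_j||^2, the squared distance from v to span{e_j}.)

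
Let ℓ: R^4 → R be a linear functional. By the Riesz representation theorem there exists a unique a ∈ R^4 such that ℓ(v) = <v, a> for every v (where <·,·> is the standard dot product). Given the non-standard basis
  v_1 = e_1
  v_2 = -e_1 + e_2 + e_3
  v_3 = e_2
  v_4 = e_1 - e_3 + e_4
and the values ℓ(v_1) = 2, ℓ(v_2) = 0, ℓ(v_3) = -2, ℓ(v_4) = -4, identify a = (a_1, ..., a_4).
a = (2, -2, 4, -2)

Write a = (a_1, ..., a_4) in the standard basis. For each basis vector v_i, ℓ(v_i) = <v_i, a> is a linear equation in the a_j's. Collect the n equations into a matrix system V a = ℓ, where row i of V is v_i (expressed in the standard basis). Since V is invertible (lower-triangular with 1s on the diagonal, up to permutation), solve by back-substitution:
  V =
[[1, 0, 0, 0],
 [-1, 1, 1, 0],
 [0, 1, 0, 0],
 [1, 0, -1, 1]]
  V a = (2, 0, -2, -4)
Solving gives a = (2, -2, 4, -2).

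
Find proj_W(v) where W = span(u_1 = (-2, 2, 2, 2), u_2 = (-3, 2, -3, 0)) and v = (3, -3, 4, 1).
proj_W(v) = (143/42, -15/7, 25/6, 8/21)

Set up U = [u_1 | ... | u_2] ∈ R^(4×2). The projector onto W = col(U) is P = U (U^T U)^(-1) U^T.
Compute U^T U =
  [16, 4]
  [4, 22],
and U^T v = (-2, -27).
Solve U^T U · c = U^T v for the coefficients: c = (4/21, -53/42). The projection is proj_W(v) = U c.
Check: (v - proj_W(v)) · u_1 = 0  (should be 0).
Check: (v - proj_W(v)) · u_2 = 0  (should be 0).
Result: proj_W(v) = (143/42, -15/7, 25/6, 8/21).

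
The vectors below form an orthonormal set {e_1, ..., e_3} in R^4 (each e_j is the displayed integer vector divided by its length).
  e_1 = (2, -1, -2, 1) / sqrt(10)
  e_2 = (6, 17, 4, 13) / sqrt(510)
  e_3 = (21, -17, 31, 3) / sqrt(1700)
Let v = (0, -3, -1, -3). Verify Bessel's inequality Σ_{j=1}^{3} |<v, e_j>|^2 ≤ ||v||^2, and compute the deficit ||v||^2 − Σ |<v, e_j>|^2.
Σ |<v, e_j>|^2 = 5339/300; ||v||^2 = 19; deficit = 361/300

Write each e_j = u_j / sqrt(<u_j, u_j>) where u_j is the displayed integer vector. Then <v, e_j> = <v, u_j> / sqrt(<u_j, u_j>), so |<v, e_j>|^2 = <v, u_j>^2 / <u_j, u_j>.
Coefficients: <v, e_1> = 2/sqrt(10), <v, e_2> = -94/sqrt(510), <v, e_3> = 11/sqrt(1700).
Square and sum: Σ |<v, e_j>|^2 = 5339/300.
Compute ||v||^2 = v·v = 19.
Deficit = 19 − 5339/300 = 361/300 ≥ 0, confirming Bessel's inequality. (The deficit equals ||v − Σ <v,e_j> e_j||^2, the squared distance from v to span{e_j}.)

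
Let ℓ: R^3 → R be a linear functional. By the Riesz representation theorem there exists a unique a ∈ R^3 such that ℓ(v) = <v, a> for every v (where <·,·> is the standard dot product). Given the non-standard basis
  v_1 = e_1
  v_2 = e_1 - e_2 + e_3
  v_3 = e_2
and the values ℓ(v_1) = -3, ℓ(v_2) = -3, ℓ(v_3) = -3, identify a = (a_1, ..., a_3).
a = (-3, -3, -3)

Write a = (a_1, ..., a_3) in the standard basis. For each basis vector v_i, ℓ(v_i) = <v_i, a> is a linear equation in the a_j's. Collect the n equations into a matrix system V a = ℓ, where row i of V is v_i (expressed in the standard basis). Since V is invertible (lower-triangular with 1s on the diagonal, up to permutation), solve by back-substitution:
  V =
[[1, 0, 0],
 [1, -1, 1],
 [0, 1, 0]]
  V a = (-3, -3, -3)
Solving gives a = (-3, -3, -3).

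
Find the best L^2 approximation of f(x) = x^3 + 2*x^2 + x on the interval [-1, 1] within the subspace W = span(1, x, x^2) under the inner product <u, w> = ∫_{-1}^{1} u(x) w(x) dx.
g(x) = 2*x^2 + 8*x/5

The best approximation g ∈ W is the orthogonal projection of f onto W. Writing g = a_0 + a_1 x + a_2 x^2, the coefficients solve the normal equations G · a = b where
  G_{ij} = <φ_i, φ_j> and b_i = <f, φ_i>, with φ_0 = 1, φ_1 = x, φ_2 = x^2.
G =
  [2, 0, 2/3]
  [0, 2/3, 0]
  [2/3, 0, 2/5],
b = (4/3, 16/15, 4/5).
Solving gives a_0 = 0, a_1 = 8/5, a_2 = 2, so
  g(x) = 2*x^2 + 8*x/5.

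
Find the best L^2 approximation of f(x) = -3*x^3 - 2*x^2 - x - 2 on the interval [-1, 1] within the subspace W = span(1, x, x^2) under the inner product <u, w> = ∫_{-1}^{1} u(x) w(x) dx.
g(x) = -2*x^2 - 14*x/5 - 2

The best approximation g ∈ W is the orthogonal projection of f onto W. Writing g = a_0 + a_1 x + a_2 x^2, the coefficients solve the normal equations G · a = b where
  G_{ij} = <φ_i, φ_j> and b_i = <f, φ_i>, with φ_0 = 1, φ_1 = x, φ_2 = x^2.
G =
  [2, 0, 2/3]
  [0, 2/3, 0]
  [2/3, 0, 2/5],
b = (-16/3, -28/15, -32/15).
Solving gives a_0 = -2, a_1 = -14/5, a_2 = -2, so
  g(x) = -2*x^2 - 14*x/5 - 2.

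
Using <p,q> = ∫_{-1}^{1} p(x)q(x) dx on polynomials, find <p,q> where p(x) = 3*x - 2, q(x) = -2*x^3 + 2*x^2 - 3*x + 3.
<p,q> = -346/15

Expand the product: p(x)·q(x) = -6*x^4 + 10*x^3 - 13*x^2 + 15*x - 6.
∫_{-1}^{1} of each monomial x^k gives [2/(k+1) if k even, 0 if k odd]. Integrating term-by-term (or equivalently evaluating the antiderivative F(x) = -6*x^5/5 + 5*x^4/2 - 13*x^3/3 + 15*x^2/2 - 6*x at the endpoints):
  F(1) − F(−1) = -23/15 − (323/15) = -346/15.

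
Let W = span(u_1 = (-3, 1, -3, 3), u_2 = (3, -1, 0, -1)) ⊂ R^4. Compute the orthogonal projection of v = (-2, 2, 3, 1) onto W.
proj_W(v) = (-393/139, 131/139, 285/139, -59/139)

Set up U = [u_1 | ... | u_2] ∈ R^(4×2). The projector onto W = col(U) is P = U (U^T U)^(-1) U^T.
Compute U^T U =
  [28, -13]
  [-13, 11],
and U^T v = (2, -9).
Solve U^T U · c = U^T v for the coefficients: c = (-95/139, -226/139). The projection is proj_W(v) = U c.
Check: (v - proj_W(v)) · u_1 = 0  (should be 0).
Check: (v - proj_W(v)) · u_2 = 0  (should be 0).
Result: proj_W(v) = (-393/139, 131/139, 285/139, -59/139).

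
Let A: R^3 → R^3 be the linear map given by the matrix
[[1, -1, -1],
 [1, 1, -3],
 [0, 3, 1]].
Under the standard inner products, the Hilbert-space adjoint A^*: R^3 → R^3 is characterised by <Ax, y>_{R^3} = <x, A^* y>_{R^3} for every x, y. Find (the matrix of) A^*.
A^* = A^T =
[[1, 1, 0],
 [-1, 1, 3],
 [-1, -3, 1]]

For real matrices with standard dot products, the defining identity <Ax, y> = <x, A^* y> gives (Ax)^T y = x^T (A^*) y, i.e. x^T A^T y = x^T (A^*) y. Since this holds for all x, y, we must have A^* = A^T. Therefore
A^* =
[[1, 1, 0],
 [-1, 1, 3],
 [-1, -3, 1]].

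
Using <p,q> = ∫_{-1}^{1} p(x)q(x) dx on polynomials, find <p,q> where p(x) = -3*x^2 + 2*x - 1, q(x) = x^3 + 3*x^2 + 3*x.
<p,q> = -4/5

Expand the product: p(x)·q(x) = -3*x^5 - 7*x^4 - 4*x^3 + 3*x^2 - 3*x.
∫_{-1}^{1} of each monomial x^k gives [2/(k+1) if k even, 0 if k odd]. Integrating term-by-term (or equivalently evaluating the antiderivative F(x) = -x^6/2 - 7*x^5/5 - x^4 + x^3 - 3*x^2/2 at the endpoints):
  F(1) − F(−1) = -17/5 − (-13/5) = -4/5.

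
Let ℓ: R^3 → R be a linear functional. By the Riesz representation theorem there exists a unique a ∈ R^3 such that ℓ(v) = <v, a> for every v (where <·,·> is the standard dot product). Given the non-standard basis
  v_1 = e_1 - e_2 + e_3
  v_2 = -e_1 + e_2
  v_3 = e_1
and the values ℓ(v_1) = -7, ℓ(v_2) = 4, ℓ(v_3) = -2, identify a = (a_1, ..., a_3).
a = (-2, 2, -3)

Write a = (a_1, ..., a_3) in the standard basis. For each basis vector v_i, ℓ(v_i) = <v_i, a> is a linear equation in the a_j's. Collect the n equations into a matrix system V a = ℓ, where row i of V is v_i (expressed in the standard basis). Since V is invertible (lower-triangular with 1s on the diagonal, up to permutation), solve by back-substitution:
  V =
[[1, -1, 1],
 [-1, 1, 0],
 [1, 0, 0]]
  V a = (-7, 4, -2)
Solving gives a = (-2, 2, -3).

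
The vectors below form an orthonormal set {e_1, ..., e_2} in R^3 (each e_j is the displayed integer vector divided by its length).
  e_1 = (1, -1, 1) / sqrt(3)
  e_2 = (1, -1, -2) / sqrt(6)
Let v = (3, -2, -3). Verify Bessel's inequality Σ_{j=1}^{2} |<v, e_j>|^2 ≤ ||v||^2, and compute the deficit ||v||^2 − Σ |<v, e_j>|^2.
Σ |<v, e_j>|^2 = 43/2; ||v||^2 = 22; deficit = 1/2

Write each e_j = u_j / sqrt(<u_j, u_j>) where u_j is the displayed integer vector. Then <v, e_j> = <v, u_j> / sqrt(<u_j, u_j>), so |<v, e_j>|^2 = <v, u_j>^2 / <u_j, u_j>.
Coefficients: <v, e_1> = 2/sqrt(3), <v, e_2> = 11/sqrt(6).
Square and sum: Σ |<v, e_j>|^2 = 43/2.
Compute ||v||^2 = v·v = 22.
Deficit = 22 − 43/2 = 1/2 ≥ 0, confirming Bessel's inequality. (The deficit equals ||v − Σ <v,e_j> e_j||^2, the squared distance from v to span{e_j}.)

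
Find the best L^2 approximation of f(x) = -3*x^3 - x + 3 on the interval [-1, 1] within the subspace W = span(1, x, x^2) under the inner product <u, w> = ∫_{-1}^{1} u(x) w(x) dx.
g(x) = 3 - 14*x/5

The best approximation g ∈ W is the orthogonal projection of f onto W. Writing g = a_0 + a_1 x + a_2 x^2, the coefficients solve the normal equations G · a = b where
  G_{ij} = <φ_i, φ_j> and b_i = <f, φ_i>, with φ_0 = 1, φ_1 = x, φ_2 = x^2.
G =
  [2, 0, 2/3]
  [0, 2/3, 0]
  [2/3, 0, 2/5],
b = (6, -28/15, 2).
Solving gives a_0 = 3, a_1 = -14/5, a_2 = 0, so
  g(x) = 3 - 14*x/5.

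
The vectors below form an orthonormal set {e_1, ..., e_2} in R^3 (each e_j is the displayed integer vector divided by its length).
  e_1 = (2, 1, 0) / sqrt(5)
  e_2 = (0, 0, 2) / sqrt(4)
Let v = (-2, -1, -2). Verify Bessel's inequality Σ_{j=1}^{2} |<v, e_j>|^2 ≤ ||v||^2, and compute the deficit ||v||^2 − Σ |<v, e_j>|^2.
Σ |<v, e_j>|^2 = 9; ||v||^2 = 9; deficit = 0

Write each e_j = u_j / sqrt(<u_j, u_j>) where u_j is the displayed integer vector. Then <v, e_j> = <v, u_j> / sqrt(<u_j, u_j>), so |<v, e_j>|^2 = <v, u_j>^2 / <u_j, u_j>.
Coefficients: <v, e_1> = -5/sqrt(5), <v, e_2> = -4/sqrt(4).
Square and sum: Σ |<v, e_j>|^2 = 9.
Compute ||v||^2 = v·v = 9.
Deficit = 9 − 9 = 0 ≥ 0, confirming Bessel's inequality. (The deficit equals ||v − Σ <v,e_j> e_j||^2, the squared distance from v to span{e_j}.)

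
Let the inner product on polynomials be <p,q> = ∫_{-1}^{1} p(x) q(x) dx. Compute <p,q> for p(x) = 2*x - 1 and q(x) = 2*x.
<p,q> = 8/3

Expand the product: p(x)·q(x) = 4*x^2 - 2*x.
∫_{-1}^{1} of each monomial x^k gives [2/(k+1) if k even, 0 if k odd]. Integrating term-by-term (or equivalently evaluating the antiderivative F(x) = 4*x^3/3 - x^2 at the endpoints):
  F(1) − F(−1) = 1/3 − (-7/3) = 8/3.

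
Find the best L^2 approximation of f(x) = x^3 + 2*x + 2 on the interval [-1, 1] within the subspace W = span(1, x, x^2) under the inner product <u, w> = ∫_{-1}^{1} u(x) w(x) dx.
g(x) = 13*x/5 + 2

The best approximation g ∈ W is the orthogonal projection of f onto W. Writing g = a_0 + a_1 x + a_2 x^2, the coefficients solve the normal equations G · a = b where
  G_{ij} = <φ_i, φ_j> and b_i = <f, φ_i>, with φ_0 = 1, φ_1 = x, φ_2 = x^2.
G =
  [2, 0, 2/3]
  [0, 2/3, 0]
  [2/3, 0, 2/5],
b = (4, 26/15, 4/3).
Solving gives a_0 = 2, a_1 = 13/5, a_2 = 0, so
  g(x) = 13*x/5 + 2.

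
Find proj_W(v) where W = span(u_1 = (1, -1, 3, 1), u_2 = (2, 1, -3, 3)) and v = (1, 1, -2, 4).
proj_W(v) = (543/251, 183/251, -549/251, 785/251)

Set up U = [u_1 | ... | u_2] ∈ R^(4×2). The projector onto W = col(U) is P = U (U^T U)^(-1) U^T.
Compute U^T U =
  [12, -5]
  [-5, 23],
and U^T v = (-2, 21).
Solve U^T U · c = U^T v for the coefficients: c = (59/251, 242/251). The projection is proj_W(v) = U c.
Check: (v - proj_W(v)) · u_1 = 0  (should be 0).
Check: (v - proj_W(v)) · u_2 = 0  (should be 0).
Result: proj_W(v) = (543/251, 183/251, -549/251, 785/251).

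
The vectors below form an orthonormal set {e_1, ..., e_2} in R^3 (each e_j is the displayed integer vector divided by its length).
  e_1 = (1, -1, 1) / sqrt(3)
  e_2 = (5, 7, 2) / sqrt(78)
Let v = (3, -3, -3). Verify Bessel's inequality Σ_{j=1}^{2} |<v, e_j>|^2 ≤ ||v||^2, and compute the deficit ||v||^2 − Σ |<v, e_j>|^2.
Σ |<v, e_j>|^2 = 63/13; ||v||^2 = 27; deficit = 288/13

Write each e_j = u_j / sqrt(<u_j, u_j>) where u_j is the displayed integer vector. Then <v, e_j> = <v, u_j> / sqrt(<u_j, u_j>), so |<v, e_j>|^2 = <v, u_j>^2 / <u_j, u_j>.
Coefficients: <v, e_1> = 3/sqrt(3), <v, e_2> = -12/sqrt(78).
Square and sum: Σ |<v, e_j>|^2 = 63/13.
Compute ||v||^2 = v·v = 27.
Deficit = 27 − 63/13 = 288/13 ≥ 0, confirming Bessel's inequality. (The deficit equals ||v − Σ <v,e_j> e_j||^2, the squared distance from v to span{e_j}.)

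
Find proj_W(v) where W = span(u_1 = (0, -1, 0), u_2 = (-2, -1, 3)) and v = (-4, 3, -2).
proj_W(v) = (-4/13, 3, 6/13)

Set up U = [u_1 | ... | u_2] ∈ R^(3×2). The projector onto W = col(U) is P = U (U^T U)^(-1) U^T.
Compute U^T U =
  [1, 1]
  [1, 14],
and U^T v = (-3, -1).
Solve U^T U · c = U^T v for the coefficients: c = (-41/13, 2/13). The projection is proj_W(v) = U c.
Check: (v - proj_W(v)) · u_1 = 0  (should be 0).
Check: (v - proj_W(v)) · u_2 = 0  (should be 0).
Result: proj_W(v) = (-4/13, 3, 6/13).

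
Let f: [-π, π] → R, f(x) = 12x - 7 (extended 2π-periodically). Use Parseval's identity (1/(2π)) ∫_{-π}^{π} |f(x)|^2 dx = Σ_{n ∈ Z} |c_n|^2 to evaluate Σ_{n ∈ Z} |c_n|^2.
Σ |c_n|^2 = 48π^2 + 49

Expand and integrate term by term over [-π, π]:
  ∫ (12x)^2 dx = 144·(2π^3/3); ∫ 2·12·(-7)·x dx = 0 (odd integrand); ∫ (-7)^2 dx = 49·2π.
So (1/(2π)) ∫_{-π}^{π} (12x - 7)^2 dx = 144π^2/3 + 49 = 48π^2 + 49.
Parseval ⇒ Σ |c_n|^2 = 48π^2 + 49.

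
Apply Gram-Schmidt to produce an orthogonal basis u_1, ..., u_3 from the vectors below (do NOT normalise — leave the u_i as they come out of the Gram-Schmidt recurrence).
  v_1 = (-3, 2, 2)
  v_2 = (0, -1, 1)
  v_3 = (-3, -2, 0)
Orthogonal basis:
  u_1 = (-3, 2, 2)
  u_2 = (0, -1, 1)
  u_3 = (-36/17, -27/17, -27/17)

Apply the Gram-Schmidt recurrence
  u_1 = v_1
  u_i = v_i − Σ_{j<i} ((v_i · u_j) / (u_j · u_j)) · u_j.

Step by step this gives:
  u_1 = (-3, 2, 2)
  u_2 = (0, -1, 1)
  u_3 = (-36/17, -27/17, -27/17)

Orthogonality check:
  u_2 · u_1 = 0 (should be 0)
  u_3 · u_1 = 0 (should be 0)
  u_3 · u_2 = 0 (should be 0)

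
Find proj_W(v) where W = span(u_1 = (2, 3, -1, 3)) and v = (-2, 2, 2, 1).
proj_W(v) = (6/23, 9/23, -3/23, 9/23)

Set up U = [u_1 | ... | u_1] ∈ R^(4×1). The projector onto W = col(U) is P = U (U^T U)^(-1) U^T.
Compute U^T U =
  [23],
and U^T v = (3).
Solve U^T U · c = U^T v for the coefficients: c = (3/23). The projection is proj_W(v) = U c.
Check: (v - proj_W(v)) · u_1 = 0  (should be 0).
Result: proj_W(v) = (6/23, 9/23, -3/23, 9/23).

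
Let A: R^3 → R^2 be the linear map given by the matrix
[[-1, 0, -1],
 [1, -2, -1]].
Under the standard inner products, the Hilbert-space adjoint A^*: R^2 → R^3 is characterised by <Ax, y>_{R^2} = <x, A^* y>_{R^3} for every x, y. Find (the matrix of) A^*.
A^* = A^T =
[[-1, 1],
 [0, -2],
 [-1, -1]]

For real matrices with standard dot products, the defining identity <Ax, y> = <x, A^* y> gives (Ax)^T y = x^T (A^*) y, i.e. x^T A^T y = x^T (A^*) y. Since this holds for all x, y, we must have A^* = A^T. Therefore
A^* =
[[-1, 1],
 [0, -2],
 [-1, -1]].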